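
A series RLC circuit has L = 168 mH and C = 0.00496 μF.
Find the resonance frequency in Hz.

Step 1 — Resonance condition Im(Z)=0 gives ω₀ = 1/√(LC).
Step 2 — ω₀ = 1/√(0.168·4.96e-09) = 3.464e+04 rad/s.
Step 3 — f₀ = ω₀/(2π) = 5513 Hz.

f₀ = 5513 Hz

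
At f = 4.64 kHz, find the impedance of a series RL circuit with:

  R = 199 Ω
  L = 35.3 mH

Step 1 — Angular frequency: ω = 2π·f = 2π·4640 = 2.915e+04 rad/s.
Step 2 — Component impedances:
  R: Z = R = 199 Ω
  L: Z = jωL = j·2.915e+04·0.0353 = 0 + j1029 Ω
Step 3 — Series combination: Z_total = R + L = 199 + j1029 Ω = 1048∠79.1° Ω.

Z = 199 + j1029 Ω = 1048∠79.1° Ω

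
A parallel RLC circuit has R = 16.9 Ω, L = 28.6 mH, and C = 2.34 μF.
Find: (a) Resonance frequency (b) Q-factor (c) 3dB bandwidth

Step 1 — Resonance: ω₀ = 1/√(LC) = 1/√(0.0286·2.34e-06) = 3866 rad/s.
Step 2 — f₀ = ω₀/(2π) = 615.2 Hz.
Step 3 — Parallel Q: Q = R/(ω₀L) = 16.9/(3866·0.0286) = 0.1529.
Step 4 — Bandwidth: Δω = ω₀/Q = 2.529e+04 rad/s; BW = Δω/(2π) = 4025 Hz.

(a) f₀ = 615.2 Hz  (b) Q = 0.1529  (c) BW = 4025 Hz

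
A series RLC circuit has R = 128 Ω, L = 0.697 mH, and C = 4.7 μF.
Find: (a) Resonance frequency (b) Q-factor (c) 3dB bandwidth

Step 1 — Resonance: ω₀ = 1/√(LC) = 1/√(0.000697·4.7e-06) = 1.747e+04 rad/s.
Step 2 — f₀ = ω₀/(2π) = 2781 Hz.
Step 3 — Series Q: Q = ω₀L/R = 1.747e+04·0.000697/128 = 0.09514.
Step 4 — Bandwidth: Δω = ω₀/Q = 1.836e+05 rad/s; BW = Δω/(2π) = 2.923e+04 Hz.

(a) f₀ = 2781 Hz  (b) Q = 0.09514  (c) BW = 2.923e+04 Hz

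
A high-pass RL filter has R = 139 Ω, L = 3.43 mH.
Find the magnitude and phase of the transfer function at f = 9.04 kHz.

Step 1 — Angular frequency: ω = 2π·9040 = 5.68e+04 rad/s.
Step 2 — Transfer function: H(jω) = jωL/(R + jωL).
Step 3 — Numerator jωL = j·194.8; denominator R + jωL = 139 + j194.8.
Step 4 — H = 0.6627 + j0.4728.
Step 5 — Magnitude: |H| = 0.814 (-1.8 dB); phase: φ = 35.5°.

|H| = 0.814 (-1.8 dB), φ = 35.5°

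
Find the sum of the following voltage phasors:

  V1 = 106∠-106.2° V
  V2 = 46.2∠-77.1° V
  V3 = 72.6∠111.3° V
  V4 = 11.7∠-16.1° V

Step 1 — Convert each phasor to rectangular form:
  V1 = 106·(cos(-106.2°) + j·sin(-106.2°)) = -29.57 - j101.8 V
  V2 = 46.2·(cos(-77.1°) + j·sin(-77.1°)) = 10.31 - j45.03 V
  V3 = 72.6·(cos(111.3°) + j·sin(111.3°)) = -26.37 + j67.64 V
  V4 = 11.7·(cos(-16.1°) + j·sin(-16.1°)) = 11.24 - j3.245 V
Step 2 — Sum components: V_total = -34.39 - j82.43 V.
Step 3 — Convert to polar: |V_total| = 89.32 V, ∠V_total = -112.6°.

V_total = 89.32∠-112.6° V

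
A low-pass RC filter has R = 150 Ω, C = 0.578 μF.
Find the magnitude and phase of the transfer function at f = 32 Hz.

Step 1 — Angular frequency: ω = 2π·32 = 201.1 rad/s.
Step 2 — Transfer function: H(jω) = 1/(1 + jωRC).
Step 3 — Denominator: 1 + jωRC = 1 + j·201.1·150·5.78e-07 = 1 + j0.01743.
Step 4 — H = 0.9997 - j0.01743.
Step 5 — Magnitude: |H| = 0.9998 (-0.0 dB); phase: φ = -1.0°.

|H| = 0.9998 (-0.0 dB), φ = -1.0°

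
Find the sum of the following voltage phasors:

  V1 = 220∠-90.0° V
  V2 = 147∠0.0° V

Step 1 — Convert each phasor to rectangular form:
  V1 = 220·(cos(-90.0°) + j·sin(-90.0°)) = 0 - j220 V
  V2 = 147·(cos(0.0°) + j·sin(0.0°)) = 147 V
Step 2 — Sum components: V_total = 147 - j220 V.
Step 3 — Convert to polar: |V_total| = 264.6 V, ∠V_total = -56.2°.

V_total = 264.6∠-56.2° V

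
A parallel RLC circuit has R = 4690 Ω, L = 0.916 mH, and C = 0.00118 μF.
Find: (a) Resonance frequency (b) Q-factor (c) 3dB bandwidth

Step 1 — Resonance: ω₀ = 1/√(LC) = 1/√(0.000916·1.18e-09) = 9.619e+05 rad/s.
Step 2 — f₀ = ω₀/(2π) = 1.531e+05 Hz.
Step 3 — Parallel Q: Q = R/(ω₀L) = 4690/(9.619e+05·0.000916) = 5.323.
Step 4 — Bandwidth: Δω = ω₀/Q = 1.807e+05 rad/s; BW = Δω/(2π) = 2.876e+04 Hz.

(a) f₀ = 1.531e+05 Hz  (b) Q = 5.323  (c) BW = 2.876e+04 Hz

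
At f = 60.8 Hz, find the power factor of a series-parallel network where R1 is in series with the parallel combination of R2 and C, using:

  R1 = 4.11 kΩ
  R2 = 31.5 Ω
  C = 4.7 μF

Step 1 — Angular frequency: ω = 2π·f = 2π·60.8 = 382 rad/s.
Step 2 — Component impedances:
  R1: Z = R = 4110 Ω
  R2: Z = R = 31.5 Ω
  C: Z = 1/(jωC) = -j/(ω·C) = 0 - j557 Ω
Step 3 — Parallel branch: R2 || C = 1/(1/R2 + 1/C) = 31.4 - j1.776 Ω.
Step 4 — Series with R1: Z_total = R1 + (R2 || C) = 4141 - j1.776 Ω = 4141∠-0.0° Ω.
Step 5 — Power factor: PF = cos(φ) = Re(Z)/|Z| = 4141/4141 = 1.
Step 6 — Type: Im(Z) = -1.776 ⇒ leading (phase φ = -0.0°).

PF = 1 (leading, φ = -0.0°)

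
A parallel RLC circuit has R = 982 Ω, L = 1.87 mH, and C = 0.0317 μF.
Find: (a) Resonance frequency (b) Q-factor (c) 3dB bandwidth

Step 1 — Resonance: ω₀ = 1/√(LC) = 1/√(0.00187·3.17e-08) = 1.299e+05 rad/s.
Step 2 — f₀ = ω₀/(2π) = 2.067e+04 Hz.
Step 3 — Parallel Q: Q = R/(ω₀L) = 982/(1.299e+05·0.00187) = 4.043.
Step 4 — Bandwidth: Δω = ω₀/Q = 3.212e+04 rad/s; BW = Δω/(2π) = 5113 Hz.

(a) f₀ = 2.067e+04 Hz  (b) Q = 4.043  (c) BW = 5113 Hz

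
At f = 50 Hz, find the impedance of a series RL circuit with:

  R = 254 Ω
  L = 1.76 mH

Step 1 — Angular frequency: ω = 2π·f = 2π·50 = 314.2 rad/s.
Step 2 — Component impedances:
  R: Z = R = 254 Ω
  L: Z = jωL = j·314.2·0.00176 = 0 + j0.5529 Ω
Step 3 — Series combination: Z_total = R + L = 254 + j0.5529 Ω = 254∠0.1° Ω.

Z = 254 + j0.5529 Ω = 254∠0.1° Ω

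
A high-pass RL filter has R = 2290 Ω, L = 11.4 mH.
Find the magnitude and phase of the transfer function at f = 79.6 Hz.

Step 1 — Angular frequency: ω = 2π·79.6 = 500.1 rad/s.
Step 2 — Transfer function: H(jω) = jωL/(R + jωL).
Step 3 — Numerator jωL = j·5.702; denominator R + jωL = 2290 + j5.702.
Step 4 — H = 6.199e-06 + j0.00249.
Step 5 — Magnitude: |H| = 0.00249 (-52.1 dB); phase: φ = 89.9°.

|H| = 0.00249 (-52.1 dB), φ = 89.9°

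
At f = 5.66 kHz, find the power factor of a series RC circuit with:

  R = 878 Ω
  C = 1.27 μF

Step 1 — Angular frequency: ω = 2π·f = 2π·5660 = 3.556e+04 rad/s.
Step 2 — Component impedances:
  R: Z = R = 878 Ω
  C: Z = 1/(jωC) = -j/(ω·C) = 0 - j22.14 Ω
Step 3 — Series combination: Z_total = R + C = 878 - j22.14 Ω = 878.3∠-1.4° Ω.
Step 4 — Power factor: PF = cos(φ) = Re(Z)/|Z| = 878/878.3 = 0.9997.
Step 5 — Type: Im(Z) = -22.14 ⇒ leading (phase φ = -1.4°).

PF = 0.9997 (leading, φ = -1.4°)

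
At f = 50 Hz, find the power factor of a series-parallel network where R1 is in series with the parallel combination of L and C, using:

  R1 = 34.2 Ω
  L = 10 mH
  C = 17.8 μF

Step 1 — Angular frequency: ω = 2π·f = 2π·50 = 314.2 rad/s.
Step 2 — Component impedances:
  R1: Z = R = 34.2 Ω
  L: Z = jωL = j·314.2·0.01 = 0 + j3.142 Ω
  C: Z = 1/(jωC) = -j/(ω·C) = 0 - j178.8 Ω
Step 3 — Parallel branch: L || C = 1/(1/L + 1/C) = 0 + j3.198 Ω.
Step 4 — Series with R1: Z_total = R1 + (L || C) = 34.2 + j3.198 Ω = 34.35∠5.3° Ω.
Step 5 — Power factor: PF = cos(φ) = Re(Z)/|Z| = 34.2/34.349 = 0.9957.
Step 6 — Type: Im(Z) = 3.198 ⇒ lagging (phase φ = 5.3°).

PF = 0.9957 (lagging, φ = 5.3°)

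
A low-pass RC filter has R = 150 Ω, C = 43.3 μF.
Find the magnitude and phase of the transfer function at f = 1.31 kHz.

Step 1 — Angular frequency: ω = 2π·1310 = 8231 rad/s.
Step 2 — Transfer function: H(jω) = 1/(1 + jωRC).
Step 3 — Denominator: 1 + jωRC = 1 + j·8231·150·4.33e-05 = 1 + j53.46.
Step 4 — H = 0.0003498 - j0.0187.
Step 5 — Magnitude: |H| = 0.0187 (-34.6 dB); phase: φ = -88.9°.

|H| = 0.0187 (-34.6 dB), φ = -88.9°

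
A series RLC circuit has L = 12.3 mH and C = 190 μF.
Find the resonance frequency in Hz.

Step 1 — Resonance condition Im(Z)=0 gives ω₀ = 1/√(LC).
Step 2 — ω₀ = 1/√(0.0123·0.00019) = 654.1 rad/s.
Step 3 — f₀ = ω₀/(2π) = 104.1 Hz.

f₀ = 104.1 Hz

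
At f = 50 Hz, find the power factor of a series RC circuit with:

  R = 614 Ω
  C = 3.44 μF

Step 1 — Angular frequency: ω = 2π·f = 2π·50 = 314.2 rad/s.
Step 2 — Component impedances:
  R: Z = R = 614 Ω
  C: Z = 1/(jωC) = -j/(ω·C) = 0 - j925.3 Ω
Step 3 — Series combination: Z_total = R + C = 614 - j925.3 Ω = 1111∠-56.4° Ω.
Step 4 — Power factor: PF = cos(φ) = Re(Z)/|Z| = 614/1110.5 = 0.5529.
Step 5 — Type: Im(Z) = -925.3 ⇒ leading (phase φ = -56.4°).

PF = 0.5529 (leading, φ = -56.4°)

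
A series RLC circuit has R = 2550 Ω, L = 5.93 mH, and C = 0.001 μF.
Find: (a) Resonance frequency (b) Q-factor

Step 1 — Resonance condition Im(Z)=0 gives ω₀ = 1/√(LC).
Step 2 — ω₀ = 1/√(0.00593·1e-09) = 4.107e+05 rad/s.
Step 3 — f₀ = ω₀/(2π) = 6.536e+04 Hz.
Step 4 — Series Q: Q = ω₀L/R = 4.107e+05·0.00593/2550 = 0.955.

(a) f₀ = 6.536e+04 Hz  (b) Q = 0.955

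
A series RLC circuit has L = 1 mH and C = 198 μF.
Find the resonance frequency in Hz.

Step 1 — Resonance condition Im(Z)=0 gives ω₀ = 1/√(LC).
Step 2 — ω₀ = 1/√(0.001·0.000198) = 2247 rad/s.
Step 3 — f₀ = ω₀/(2π) = 357.7 Hz.

f₀ = 357.7 Hz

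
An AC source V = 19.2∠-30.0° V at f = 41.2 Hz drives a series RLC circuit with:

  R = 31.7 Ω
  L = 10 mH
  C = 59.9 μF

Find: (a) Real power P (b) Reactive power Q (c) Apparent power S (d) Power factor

Step 1 — Angular frequency: ω = 2π·f = 2π·41.2 = 258.9 rad/s.
Step 2 — Component impedances:
  R: Z = R = 31.7 Ω
  L: Z = jωL = j·258.9·0.01 = 0 + j2.589 Ω
  C: Z = 1/(jωC) = -j/(ω·C) = 0 - j64.49 Ω
Step 3 — Series combination: Z_total = R + L + C = 31.7 - j61.9 Ω = 69.55∠-62.9° Ω.
Step 4 — Source phasor: V = 19.2∠-30.0° V = 16.63 - j9.6 V.
Step 5 — Current: I = V / Z = 0.2318 + j0.1499 A = 0.2761∠32.9° A.
Step 6 — Complex power: S = V·I* = 2.416 - j4.718 VA.
Step 7 — Real power: P = Re(S) = 2.416 W.
Step 8 — Reactive power: Q = Im(S) = -4.718 VAR.
Step 9 — Apparent power: |S| = 5.301 VA.
Step 10 — Power factor: PF = P/|S| = 0.4558 (leading).

(a) P = 2.416 W  (b) Q = -4.718 VAR  (c) S = 5.301 VA  (d) PF = 0.4558 (leading)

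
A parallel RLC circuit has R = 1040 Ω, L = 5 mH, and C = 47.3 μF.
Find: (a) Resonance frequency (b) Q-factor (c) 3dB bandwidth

Step 1 — Resonance: ω₀ = 1/√(LC) = 1/√(0.005·4.73e-05) = 2056 rad/s.
Step 2 — f₀ = ω₀/(2π) = 327.3 Hz.
Step 3 — Parallel Q: Q = R/(ω₀L) = 1040/(2056·0.005) = 101.2.
Step 4 — Bandwidth: Δω = ω₀/Q = 20.33 rad/s; BW = Δω/(2π) = 3.235 Hz.

(a) f₀ = 327.3 Hz  (b) Q = 101.2  (c) BW = 3.235 Hz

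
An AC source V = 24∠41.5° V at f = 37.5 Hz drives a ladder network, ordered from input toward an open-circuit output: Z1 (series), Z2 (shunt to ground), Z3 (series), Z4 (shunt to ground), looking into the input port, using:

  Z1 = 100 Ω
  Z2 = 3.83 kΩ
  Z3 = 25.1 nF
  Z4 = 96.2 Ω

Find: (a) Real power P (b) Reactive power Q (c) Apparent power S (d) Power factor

Step 1 — Angular frequency: ω = 2π·f = 2π·37.5 = 235.6 rad/s.
Step 2 — Component impedances:
  Z1: Z = R = 100 Ω
  Z2: Z = R = 3830 Ω
  Z3: Z = 1/(jωC) = -j/(ω·C) = 0 - j1.691e+05 Ω
  Z4: Z = R = 96.2 Ω
Step 3 — Ladder network (open output): work backward from the far end, alternating series and parallel combinations. Z_in = 3928 - j86.71 Ω = 3929∠-1.3° Ω.
Step 4 — Source phasor: V = 24∠41.5° V = 17.97 + j15.9 V.
Step 5 — Current: I = V / Z = 0.004485 + j0.004148 A = 0.006109∠42.8° A.
Step 6 — Complex power: S = V·I* = 0.1466 - j0.003235 VA.
Step 7 — Real power: P = Re(S) = 0.1466 W.
Step 8 — Reactive power: Q = Im(S) = -0.003235 VAR.
Step 9 — Apparent power: |S| = 0.1466 VA.
Step 10 — Power factor: PF = P/|S| = 0.9998 (leading).

(a) P = 0.1466 W  (b) Q = -0.003235 VAR  (c) S = 0.1466 VA  (d) PF = 0.9998 (leading)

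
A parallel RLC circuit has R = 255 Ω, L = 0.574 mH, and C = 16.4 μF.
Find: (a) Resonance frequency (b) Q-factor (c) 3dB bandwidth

Step 1 — Resonance: ω₀ = 1/√(LC) = 1/√(0.000574·1.64e-05) = 1.031e+04 rad/s.
Step 2 — f₀ = ω₀/(2π) = 1640 Hz.
Step 3 — Parallel Q: Q = R/(ω₀L) = 255/(1.031e+04·0.000574) = 43.1.
Step 4 — Bandwidth: Δω = ω₀/Q = 239.1 rad/s; BW = Δω/(2π) = 38.06 Hz.

(a) f₀ = 1640 Hz  (b) Q = 43.1  (c) BW = 38.06 Hz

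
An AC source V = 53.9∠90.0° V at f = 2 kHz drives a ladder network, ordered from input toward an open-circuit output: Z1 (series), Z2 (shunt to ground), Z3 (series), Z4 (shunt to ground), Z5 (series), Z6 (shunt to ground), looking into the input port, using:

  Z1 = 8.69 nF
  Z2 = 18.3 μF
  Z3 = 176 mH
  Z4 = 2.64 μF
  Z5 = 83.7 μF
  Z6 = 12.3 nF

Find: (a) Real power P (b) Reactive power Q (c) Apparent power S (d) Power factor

Step 1 — Angular frequency: ω = 2π·f = 2π·2000 = 1.257e+04 rad/s.
Step 2 — Component impedances:
  Z1: Z = 1/(jωC) = -j/(ω·C) = 0 - j9157 Ω
  Z2: Z = 1/(jωC) = -j/(ω·C) = 0 - j4.348 Ω
  Z3: Z = jωL = j·1.257e+04·0.176 = 0 + j2212 Ω
  Z4: Z = 1/(jωC) = -j/(ω·C) = 0 - j30.14 Ω
  Z5: Z = 1/(jωC) = -j/(ω·C) = 0 - j0.9507 Ω
  Z6: Z = 1/(jωC) = -j/(ω·C) = 0 - j6470 Ω
Step 3 — Ladder network (open output): work backward from the far end, alternating series and parallel combinations. Z_in = 0 - j9162 Ω = 9162∠-90.0° Ω.
Step 4 — Source phasor: V = 53.9∠90.0° V = 0 + j53.9 V.
Step 5 — Current: I = V / Z = -0.005883 A = 0.005883∠180.0° A.
Step 6 — Complex power: S = V·I* = 0 - j0.3171 VA.
Step 7 — Real power: P = Re(S) = 0 W.
Step 8 — Reactive power: Q = Im(S) = -0.3171 VAR.
Step 9 — Apparent power: |S| = 0.3171 VA.
Step 10 — Power factor: PF = P/|S| = 0 (leading).

(a) P = 0 W  (b) Q = -0.3171 VAR  (c) S = 0.3171 VA  (d) PF = 0 (leading)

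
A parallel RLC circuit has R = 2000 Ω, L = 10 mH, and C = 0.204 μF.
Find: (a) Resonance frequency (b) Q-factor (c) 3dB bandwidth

Step 1 — Resonance: ω₀ = 1/√(LC) = 1/√(0.01·2.04e-07) = 2.214e+04 rad/s.
Step 2 — f₀ = ω₀/(2π) = 3524 Hz.
Step 3 — Parallel Q: Q = R/(ω₀L) = 2000/(2.214e+04·0.01) = 9.033.
Step 4 — Bandwidth: Δω = ω₀/Q = 2451 rad/s; BW = Δω/(2π) = 390.1 Hz.

(a) f₀ = 3524 Hz  (b) Q = 9.033  (c) BW = 390.1 Hz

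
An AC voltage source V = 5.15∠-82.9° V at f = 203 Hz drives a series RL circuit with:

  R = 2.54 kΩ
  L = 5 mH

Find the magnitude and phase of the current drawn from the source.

Step 1 — Angular frequency: ω = 2π·f = 2π·203 = 1275 rad/s.
Step 2 — Component impedances:
  R: Z = R = 2540 Ω
  L: Z = jωL = j·1275·0.005 = 0 + j6.377 Ω
Step 3 — Series combination: Z_total = R + L = 2540 + j6.377 Ω = 2540∠0.1° Ω.
Step 4 — Source phasor: V = 5.15∠-82.9° V = 0.6365 - j5.111 V.
Step 5 — Ohm's law: I = V / Z_total = (0.6365 - j5.111) / (2540 + j6.377) = 0.0002456 - j0.002013 A.
Step 6 — Convert to polar: |I| = 0.002028 A, ∠I = -83.0°.

I = 0.002028∠-83.0° A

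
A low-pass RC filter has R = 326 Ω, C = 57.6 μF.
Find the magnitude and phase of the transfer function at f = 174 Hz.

Step 1 — Angular frequency: ω = 2π·174 = 1093 rad/s.
Step 2 — Transfer function: H(jω) = 1/(1 + jωRC).
Step 3 — Denominator: 1 + jωRC = 1 + j·1093·326·5.76e-05 = 1 + j20.53.
Step 4 — H = 0.002367 - j0.0486.
Step 5 — Magnitude: |H| = 0.04865 (-26.3 dB); phase: φ = -87.2°.

|H| = 0.04865 (-26.3 dB), φ = -87.2°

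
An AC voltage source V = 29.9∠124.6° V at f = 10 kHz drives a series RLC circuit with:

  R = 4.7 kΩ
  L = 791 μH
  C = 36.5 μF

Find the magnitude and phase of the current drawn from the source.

Step 1 — Angular frequency: ω = 2π·f = 2π·1e+04 = 6.283e+04 rad/s.
Step 2 — Component impedances:
  R: Z = R = 4700 Ω
  L: Z = jωL = j·6.283e+04·0.000791 = 0 + j49.7 Ω
  C: Z = 1/(jωC) = -j/(ω·C) = 0 - j0.436 Ω
Step 3 — Series combination: Z_total = R + L + C = 4700 + j49.26 Ω = 4700∠0.6° Ω.
Step 4 — Source phasor: V = 29.9∠124.6° V = -16.98 + j24.61 V.
Step 5 — Ohm's law: I = V / Z_total = (-16.98 + j24.61) / (4700 + j49.26) = -0.003557 + j0.005274 A.
Step 6 — Convert to polar: |I| = 0.006361 A, ∠I = 124.0°.

I = 0.006361∠124.0° A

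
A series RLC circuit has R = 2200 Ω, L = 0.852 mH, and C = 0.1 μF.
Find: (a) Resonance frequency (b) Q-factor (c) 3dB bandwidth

Step 1 — Resonance: ω₀ = 1/√(LC) = 1/√(0.000852·1e-07) = 1.083e+05 rad/s.
Step 2 — f₀ = ω₀/(2π) = 1.724e+04 Hz.
Step 3 — Series Q: Q = ω₀L/R = 1.083e+05·0.000852/2200 = 0.04196.
Step 4 — Bandwidth: Δω = ω₀/Q = 2.582e+06 rad/s; BW = Δω/(2π) = 4.11e+05 Hz.

(a) f₀ = 1.724e+04 Hz  (b) Q = 0.04196  (c) BW = 4.11e+05 Hz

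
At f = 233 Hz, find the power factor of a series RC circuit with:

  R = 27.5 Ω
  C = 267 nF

Step 1 — Angular frequency: ω = 2π·f = 2π·233 = 1464 rad/s.
Step 2 — Component impedances:
  R: Z = R = 27.5 Ω
  C: Z = 1/(jωC) = -j/(ω·C) = 0 - j2558 Ω
Step 3 — Series combination: Z_total = R + C = 27.5 - j2558 Ω = 2558∠-89.4° Ω.
Step 4 — Power factor: PF = cos(φ) = Re(Z)/|Z| = 27.5/2558 = 0.01075.
Step 5 — Type: Im(Z) = -2558 ⇒ leading (phase φ = -89.4°).

PF = 0.01075 (leading, φ = -89.4°)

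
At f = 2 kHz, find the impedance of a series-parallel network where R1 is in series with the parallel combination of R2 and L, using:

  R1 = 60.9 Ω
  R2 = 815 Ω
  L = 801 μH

Step 1 — Angular frequency: ω = 2π·f = 2π·2000 = 1.257e+04 rad/s.
Step 2 — Component impedances:
  R1: Z = R = 60.9 Ω
  R2: Z = R = 815 Ω
  L: Z = jωL = j·1.257e+04·0.000801 = 0 + j10.07 Ω
Step 3 — Parallel branch: R2 || L = 1/(1/R2 + 1/L) = 0.1243 + j10.06 Ω.
Step 4 — Series with R1: Z_total = R1 + (R2 || L) = 61.02 + j10.06 Ω = 61.85∠9.4° Ω.

Z = 61.02 + j10.06 Ω = 61.85∠9.4° Ω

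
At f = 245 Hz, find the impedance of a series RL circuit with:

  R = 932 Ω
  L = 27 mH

Step 1 — Angular frequency: ω = 2π·f = 2π·245 = 1539 rad/s.
Step 2 — Component impedances:
  R: Z = R = 932 Ω
  L: Z = jωL = j·1539·0.027 = 0 + j41.56 Ω
Step 3 — Series combination: Z_total = R + L = 932 + j41.56 Ω = 932.9∠2.6° Ω.

Z = 932 + j41.56 Ω = 932.9∠2.6° Ω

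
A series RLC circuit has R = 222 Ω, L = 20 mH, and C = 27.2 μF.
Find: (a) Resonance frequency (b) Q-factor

Step 1 — Resonance condition Im(Z)=0 gives ω₀ = 1/√(LC).
Step 2 — ω₀ = 1/√(0.02·2.72e-05) = 1356 rad/s.
Step 3 — f₀ = ω₀/(2π) = 215.8 Hz.
Step 4 — Series Q: Q = ω₀L/R = 1356·0.02/222 = 0.1221.

(a) f₀ = 215.8 Hz  (b) Q = 0.1221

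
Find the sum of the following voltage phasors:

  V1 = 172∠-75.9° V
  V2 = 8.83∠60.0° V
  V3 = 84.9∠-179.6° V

Step 1 — Convert each phasor to rectangular form:
  V1 = 172·(cos(-75.9°) + j·sin(-75.9°)) = 41.9 - j166.8 V
  V2 = 8.83·(cos(60.0°) + j·sin(60.0°)) = 4.415 + j7.647 V
  V3 = 84.9·(cos(-179.6°) + j·sin(-179.6°)) = -84.9 - j0.5927 V
Step 2 — Sum components: V_total = -38.58 - j159.8 V.
Step 3 — Convert to polar: |V_total| = 164.4 V, ∠V_total = -103.6°.

V_total = 164.4∠-103.6° V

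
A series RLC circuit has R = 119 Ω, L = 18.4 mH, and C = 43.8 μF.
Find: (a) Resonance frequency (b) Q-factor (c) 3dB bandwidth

Step 1 — Resonance condition Im(Z)=0 gives ω₀ = 1/√(LC).
Step 2 — ω₀ = 1/√(0.0184·4.38e-05) = 1114 rad/s.
Step 3 — f₀ = ω₀/(2π) = 177.3 Hz.
Step 4 — Series Q: Q = ω₀L/R = 1114·0.0184/119 = 0.1722.
Step 5 — 3dB bandwidth: Δω = ω₀/Q = 6467 rad/s; BW = Δω/(2π) = 1029 Hz.

(a) f₀ = 177.3 Hz  (b) Q = 0.1722  (c) BW = 1029 Hz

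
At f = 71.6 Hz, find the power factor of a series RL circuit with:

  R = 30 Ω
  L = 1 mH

Step 1 — Angular frequency: ω = 2π·f = 2π·71.6 = 449.9 rad/s.
Step 2 — Component impedances:
  R: Z = R = 30 Ω
  L: Z = jωL = j·449.9·0.001 = 0 + j0.4499 Ω
Step 3 — Series combination: Z_total = R + L = 30 + j0.4499 Ω = 30∠0.9° Ω.
Step 4 — Power factor: PF = cos(φ) = Re(Z)/|Z| = 30/30.003 = 0.9999.
Step 5 — Type: Im(Z) = 0.4499 ⇒ lagging (phase φ = 0.9°).

PF = 0.9999 (lagging, φ = 0.9°)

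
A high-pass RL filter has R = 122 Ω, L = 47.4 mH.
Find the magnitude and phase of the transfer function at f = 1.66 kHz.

Step 1 — Angular frequency: ω = 2π·1660 = 1.043e+04 rad/s.
Step 2 — Transfer function: H(jω) = jωL/(R + jωL).
Step 3 — Numerator jωL = j·494.4; denominator R + jωL = 122 + j494.4.
Step 4 — H = 0.9426 + j0.2326.
Step 5 — Magnitude: |H| = 0.9709 (-0.3 dB); phase: φ = 13.9°.

|H| = 0.9709 (-0.3 dB), φ = 13.9°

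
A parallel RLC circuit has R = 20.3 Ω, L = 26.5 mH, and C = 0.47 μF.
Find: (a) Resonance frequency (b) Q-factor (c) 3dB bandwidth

Step 1 — Resonance: ω₀ = 1/√(LC) = 1/√(0.0265·4.7e-07) = 8960 rad/s.
Step 2 — f₀ = ω₀/(2π) = 1426 Hz.
Step 3 — Parallel Q: Q = R/(ω₀L) = 20.3/(8960·0.0265) = 0.08549.
Step 4 — Bandwidth: Δω = ω₀/Q = 1.048e+05 rad/s; BW = Δω/(2π) = 1.668e+04 Hz.

(a) f₀ = 1426 Hz  (b) Q = 0.08549  (c) BW = 1.668e+04 Hz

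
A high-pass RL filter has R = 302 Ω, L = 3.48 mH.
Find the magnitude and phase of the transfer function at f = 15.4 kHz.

Step 1 — Angular frequency: ω = 2π·1.54e+04 = 9.676e+04 rad/s.
Step 2 — Transfer function: H(jω) = jωL/(R + jωL).
Step 3 — Numerator jωL = j·336.7; denominator R + jωL = 302 + j336.7.
Step 4 — H = 0.5542 + j0.4971.
Step 5 — Magnitude: |H| = 0.7445 (-2.6 dB); phase: φ = 41.9°.

|H| = 0.7445 (-2.6 dB), φ = 41.9°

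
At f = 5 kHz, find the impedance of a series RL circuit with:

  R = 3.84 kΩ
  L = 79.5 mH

Step 1 — Angular frequency: ω = 2π·f = 2π·5000 = 3.142e+04 rad/s.
Step 2 — Component impedances:
  R: Z = R = 3840 Ω
  L: Z = jωL = j·3.142e+04·0.0795 = 0 + j2498 Ω
Step 3 — Series combination: Z_total = R + L = 3840 + j2498 Ω = 4581∠33.0° Ω.

Z = 3840 + j2498 Ω = 4581∠33.0° Ω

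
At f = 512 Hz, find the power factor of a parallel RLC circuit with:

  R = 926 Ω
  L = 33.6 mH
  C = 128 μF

Step 1 — Angular frequency: ω = 2π·f = 2π·512 = 3217 rad/s.
Step 2 — Component impedances:
  R: Z = R = 926 Ω
  L: Z = jωL = j·3217·0.0336 = 0 + j108.1 Ω
  C: Z = 1/(jωC) = -j/(ω·C) = 0 - j2.429 Ω
Step 3 — Parallel combination: 1/Z_total = 1/R + 1/L + 1/C; Z_total = 0.006665 - j2.484 Ω = 2.484∠-89.8° Ω.
Step 4 — Power factor: PF = cos(φ) = Re(Z)/|Z| = 0.006665/2.484 = 0.002683.
Step 5 — Type: Im(Z) = -2.484 ⇒ leading (phase φ = -89.8°).

PF = 0.002683 (leading, φ = -89.8°)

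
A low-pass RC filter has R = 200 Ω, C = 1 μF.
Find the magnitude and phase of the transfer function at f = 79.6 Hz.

Step 1 — Angular frequency: ω = 2π·79.6 = 500.1 rad/s.
Step 2 — Transfer function: H(jω) = 1/(1 + jωRC).
Step 3 — Denominator: 1 + jωRC = 1 + j·500.1·200·1e-06 = 1 + j0.1.
Step 4 — H = 0.9901 - j0.09904.
Step 5 — Magnitude: |H| = 0.995 (-0.0 dB); phase: φ = -5.7°.

|H| = 0.995 (-0.0 dB), φ = -5.7°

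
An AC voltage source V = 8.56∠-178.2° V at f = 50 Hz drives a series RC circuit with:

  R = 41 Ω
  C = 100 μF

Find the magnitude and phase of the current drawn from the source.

Step 1 — Angular frequency: ω = 2π·f = 2π·50 = 314.2 rad/s.
Step 2 — Component impedances:
  R: Z = R = 41 Ω
  C: Z = 1/(jωC) = -j/(ω·C) = 0 - j31.83 Ω
Step 3 — Series combination: Z_total = R + C = 41 - j31.83 Ω = 51.91∠-37.8° Ω.
Step 4 — Source phasor: V = 8.56∠-178.2° V = -8.556 - j0.2689 V.
Step 5 — Ohm's law: I = V / Z_total = (-8.556 - j0.2689) / (41 - j31.83) = -0.127 - j0.1052 A.
Step 6 — Convert to polar: |I| = 0.1649 A, ∠I = -140.4°.

I = 0.1649∠-140.4° A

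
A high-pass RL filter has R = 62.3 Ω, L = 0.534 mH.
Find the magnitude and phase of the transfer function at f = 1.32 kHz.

Step 1 — Angular frequency: ω = 2π·1320 = 8294 rad/s.
Step 2 — Transfer function: H(jω) = jωL/(R + jωL).
Step 3 — Numerator jωL = j·4.429; denominator R + jωL = 62.3 + j4.429.
Step 4 — H = 0.005028 + j0.07073.
Step 5 — Magnitude: |H| = 0.07091 (-23.0 dB); phase: φ = 85.9°.

|H| = 0.07091 (-23.0 dB), φ = 85.9°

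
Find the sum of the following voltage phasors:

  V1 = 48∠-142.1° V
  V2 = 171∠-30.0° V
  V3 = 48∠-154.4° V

Step 1 — Convert each phasor to rectangular form:
  V1 = 48·(cos(-142.1°) + j·sin(-142.1°)) = -37.88 - j29.49 V
  V2 = 171·(cos(-30.0°) + j·sin(-30.0°)) = 148.1 - j85.5 V
  V3 = 48·(cos(-154.4°) + j·sin(-154.4°)) = -43.29 - j20.74 V
Step 2 — Sum components: V_total = 66.93 - j135.7 V.
Step 3 — Convert to polar: |V_total| = 151.3 V, ∠V_total = -63.8°.

V_total = 151.3∠-63.8° V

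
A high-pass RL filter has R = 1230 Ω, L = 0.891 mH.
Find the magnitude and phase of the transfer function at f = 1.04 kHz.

Step 1 — Angular frequency: ω = 2π·1040 = 6535 rad/s.
Step 2 — Transfer function: H(jω) = jωL/(R + jωL).
Step 3 — Numerator jωL = j·5.822; denominator R + jωL = 1230 + j5.822.
Step 4 — H = 2.241e-05 + j0.004733.
Step 5 — Magnitude: |H| = 0.004733 (-46.5 dB); phase: φ = 89.7°.

|H| = 0.004733 (-46.5 dB), φ = 89.7°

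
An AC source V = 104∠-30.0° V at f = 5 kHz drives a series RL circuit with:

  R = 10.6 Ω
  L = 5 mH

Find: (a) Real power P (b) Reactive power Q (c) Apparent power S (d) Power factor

Step 1 — Angular frequency: ω = 2π·f = 2π·5000 = 3.142e+04 rad/s.
Step 2 — Component impedances:
  R: Z = R = 10.6 Ω
  L: Z = jωL = j·3.142e+04·0.005 = 0 + j157.1 Ω
Step 3 — Series combination: Z_total = R + L = 10.6 + j157.1 Ω = 157.4∠86.1° Ω.
Step 4 — Source phasor: V = 104∠-30.0° V = 90.07 - j52 V.
Step 5 — Current: I = V / Z = -0.291 - j0.593 A = 0.6606∠-116.1° A.
Step 6 — Complex power: S = V·I* = 4.626 + j68.54 VA.
Step 7 — Real power: P = Re(S) = 4.626 W.
Step 8 — Reactive power: Q = Im(S) = 68.54 VAR.
Step 9 — Apparent power: |S| = 68.7 VA.
Step 10 — Power factor: PF = P/|S| = 0.06733 (lagging).

(a) P = 4.626 W  (b) Q = 68.54 VAR  (c) S = 68.7 VA  (d) PF = 0.06733 (lagging)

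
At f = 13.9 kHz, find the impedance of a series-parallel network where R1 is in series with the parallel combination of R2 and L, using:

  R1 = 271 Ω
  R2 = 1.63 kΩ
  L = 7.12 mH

Step 1 — Angular frequency: ω = 2π·f = 2π·1.39e+04 = 8.734e+04 rad/s.
Step 2 — Component impedances:
  R1: Z = R = 271 Ω
  R2: Z = R = 1630 Ω
  L: Z = jωL = j·8.734e+04·0.00712 = 0 + j621.8 Ω
Step 3 — Parallel branch: R2 || L = 1/(1/R2 + 1/L) = 207.1 + j542.8 Ω.
Step 4 — Series with R1: Z_total = R1 + (R2 || L) = 478.1 + j542.8 Ω = 723.3∠48.6° Ω.

Z = 478.1 + j542.8 Ω = 723.3∠48.6° Ω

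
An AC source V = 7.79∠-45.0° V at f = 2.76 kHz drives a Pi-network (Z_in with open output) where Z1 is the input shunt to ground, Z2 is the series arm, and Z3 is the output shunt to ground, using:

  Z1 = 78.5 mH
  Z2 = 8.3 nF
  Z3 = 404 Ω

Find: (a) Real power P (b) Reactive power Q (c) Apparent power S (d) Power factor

Step 1 — Angular frequency: ω = 2π·f = 2π·2760 = 1.734e+04 rad/s.
Step 2 — Component impedances:
  Z1: Z = jωL = j·1.734e+04·0.0785 = 0 + j1361 Ω
  Z2: Z = 1/(jωC) = -j/(ω·C) = 0 - j6948 Ω
  Z3: Z = R = 404 Ω
Step 3 — With open output, the series arm Z2 and the output shunt Z3 appear in series to ground: Z2 + Z3 = 404 - j6948 Ω.
Step 4 — Parallel with input shunt Z1: Z_in = Z1 || (Z2 + Z3) = 23.87 + j1691 Ω = 1691∠89.2° Ω.
Step 5 — Source phasor: V = 7.79∠-45.0° V = 5.508 - j5.508 V.
Step 6 — Current: I = V / Z = -0.00321 - j0.003302 A = 0.004605∠-134.2° A.
Step 7 — Complex power: S = V·I* = 0.0005062 + j0.03587 VA.
Step 8 — Real power: P = Re(S) = 0.0005062 W.
Step 9 — Reactive power: Q = Im(S) = 0.03587 VAR.
Step 10 — Apparent power: |S| = 0.03588 VA.
Step 11 — Power factor: PF = P/|S| = 0.01411 (lagging).

(a) P = 0.0005062 W  (b) Q = 0.03587 VAR  (c) S = 0.03588 VA  (d) PF = 0.01411 (lagging)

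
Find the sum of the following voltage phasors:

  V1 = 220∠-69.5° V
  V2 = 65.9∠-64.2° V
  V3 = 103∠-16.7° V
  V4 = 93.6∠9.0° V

Step 1 — Convert each phasor to rectangular form:
  V1 = 220·(cos(-69.5°) + j·sin(-69.5°)) = 77.05 - j206.1 V
  V2 = 65.9·(cos(-64.2°) + j·sin(-64.2°)) = 28.68 - j59.33 V
  V3 = 103·(cos(-16.7°) + j·sin(-16.7°)) = 98.66 - j29.6 V
  V4 = 93.6·(cos(9.0°) + j·sin(9.0°)) = 92.45 + j14.64 V
Step 2 — Sum components: V_total = 296.8 - j280.4 V.
Step 3 — Convert to polar: |V_total| = 408.3 V, ∠V_total = -43.4°.

V_total = 408.3∠-43.4° V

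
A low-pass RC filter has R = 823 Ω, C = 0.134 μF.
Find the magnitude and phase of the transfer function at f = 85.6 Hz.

Step 1 — Angular frequency: ω = 2π·85.6 = 537.8 rad/s.
Step 2 — Transfer function: H(jω) = 1/(1 + jωRC).
Step 3 — Denominator: 1 + jωRC = 1 + j·537.8·823·1.34e-07 = 1 + j0.05931.
Step 4 — H = 0.9965 - j0.05911.
Step 5 — Magnitude: |H| = 0.9982 (-0.0 dB); phase: φ = -3.4°.

|H| = 0.9982 (-0.0 dB), φ = -3.4°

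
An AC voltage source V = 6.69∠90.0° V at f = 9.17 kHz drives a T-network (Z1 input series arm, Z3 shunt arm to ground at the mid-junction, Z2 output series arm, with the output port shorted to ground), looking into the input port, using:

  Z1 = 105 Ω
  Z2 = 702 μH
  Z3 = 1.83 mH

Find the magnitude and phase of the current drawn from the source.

Step 1 — Angular frequency: ω = 2π·f = 2π·9170 = 5.762e+04 rad/s.
Step 2 — Component impedances:
  Z1: Z = R = 105 Ω
  Z2: Z = jωL = j·5.762e+04·0.000702 = 0 + j40.45 Ω
  Z3: Z = jωL = j·5.762e+04·0.00183 = 0 + j105.4 Ω
Step 3 — With the output port shorted to ground, the output series arm Z2 runs from the junction to ground; the shunt arm Z3 also runs from the junction to ground. They appear in parallel: Z3 || Z2 = 0 + j29.23 Ω.
Step 4 — Series with input arm Z1: Z_in = Z1 + (Z3 || Z2) = 105 + j29.23 Ω = 109∠15.6° Ω.
Step 5 — Source phasor: V = 6.69∠90.0° V = 0 + j6.69 V.
Step 6 — Ohm's law: I = V / Z_total = (0 + j6.69) / (105 + j29.23) = 0.01646 + j0.05913 A.
Step 7 — Convert to polar: |I| = 0.06138 A, ∠I = 74.4°.

I = 0.06138∠74.4° A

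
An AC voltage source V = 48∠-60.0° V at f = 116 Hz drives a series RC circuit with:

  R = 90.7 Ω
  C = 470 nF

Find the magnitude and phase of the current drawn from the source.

Step 1 — Angular frequency: ω = 2π·f = 2π·116 = 728.8 rad/s.
Step 2 — Component impedances:
  R: Z = R = 90.7 Ω
  C: Z = 1/(jωC) = -j/(ω·C) = 0 - j2919 Ω
Step 3 — Series combination: Z_total = R + C = 90.7 - j2919 Ω = 2921∠-88.2° Ω.
Step 4 — Source phasor: V = 48∠-60.0° V = 24 - j41.57 V.
Step 5 — Ohm's law: I = V / Z_total = (24 - j41.57) / (90.7 - j2919) = 0.01448 + j0.007771 A.
Step 6 — Convert to polar: |I| = 0.01643 A, ∠I = 28.2°.

I = 0.01643∠28.2° A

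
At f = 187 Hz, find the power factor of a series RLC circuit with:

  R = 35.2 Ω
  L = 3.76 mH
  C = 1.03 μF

Step 1 — Angular frequency: ω = 2π·f = 2π·187 = 1175 rad/s.
Step 2 — Component impedances:
  R: Z = R = 35.2 Ω
  L: Z = jωL = j·1175·0.00376 = 0 + j4.418 Ω
  C: Z = 1/(jωC) = -j/(ω·C) = 0 - j826.3 Ω
Step 3 — Series combination: Z_total = R + L + C = 35.2 - j821.9 Ω = 822.6∠-87.5° Ω.
Step 4 — Power factor: PF = cos(φ) = Re(Z)/|Z| = 35.2/822.6 = 0.04279.
Step 5 — Type: Im(Z) = -821.9 ⇒ leading (phase φ = -87.5°).

PF = 0.04279 (leading, φ = -87.5°)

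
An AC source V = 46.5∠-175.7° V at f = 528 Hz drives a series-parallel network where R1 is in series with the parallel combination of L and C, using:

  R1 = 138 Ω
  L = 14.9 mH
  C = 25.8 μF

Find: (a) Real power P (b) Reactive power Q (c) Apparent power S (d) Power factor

Step 1 — Angular frequency: ω = 2π·f = 2π·528 = 3318 rad/s.
Step 2 — Component impedances:
  R1: Z = R = 138 Ω
  L: Z = jωL = j·3318·0.0149 = 0 + j49.43 Ω
  C: Z = 1/(jωC) = -j/(ω·C) = 0 - j11.68 Ω
Step 3 — Parallel branch: L || C = 1/(1/L + 1/C) = 0 - j15.3 Ω.
Step 4 — Series with R1: Z_total = R1 + (L || C) = 138 - j15.3 Ω = 138.8∠-6.3° Ω.
Step 5 — Source phasor: V = 46.5∠-175.7° V = -46.37 - j3.487 V.
Step 6 — Current: I = V / Z = -0.3292 - j0.06176 A = 0.3349∠-169.4° A.
Step 7 — Complex power: S = V·I* = 15.48 - j1.716 VA.
Step 8 — Real power: P = Re(S) = 15.48 W.
Step 9 — Reactive power: Q = Im(S) = -1.716 VAR.
Step 10 — Apparent power: |S| = 15.57 VA.
Step 11 — Power factor: PF = P/|S| = 0.9939 (leading).

(a) P = 15.48 W  (b) Q = -1.716 VAR  (c) S = 15.57 VA  (d) PF = 0.9939 (leading)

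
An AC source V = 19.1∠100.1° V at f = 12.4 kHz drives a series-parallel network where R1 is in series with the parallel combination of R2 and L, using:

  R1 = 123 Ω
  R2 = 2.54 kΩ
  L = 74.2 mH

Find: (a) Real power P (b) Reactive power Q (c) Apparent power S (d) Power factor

Step 1 — Angular frequency: ω = 2π·f = 2π·1.24e+04 = 7.791e+04 rad/s.
Step 2 — Component impedances:
  R1: Z = R = 123 Ω
  R2: Z = R = 2540 Ω
  L: Z = jωL = j·7.791e+04·0.0742 = 0 + j5781 Ω
Step 3 — Parallel branch: R2 || L = 1/(1/R2 + 1/L) = 2129 + j935.4 Ω.
Step 4 — Series with R1: Z_total = R1 + (R2 || L) = 2252 + j935.4 Ω = 2439∠22.6° Ω.
Step 5 — Source phasor: V = 19.1∠100.1° V = -3.35 + j18.8 V.
Step 6 — Current: I = V / Z = 0.001689 + j0.007648 A = 0.007833∠77.5° A.
Step 7 — Complex power: S = V·I* = 0.1382 + j0.05739 VA.
Step 8 — Real power: P = Re(S) = 0.1382 W.
Step 9 — Reactive power: Q = Im(S) = 0.05739 VAR.
Step 10 — Apparent power: |S| = 0.1496 VA.
Step 11 — Power factor: PF = P/|S| = 0.9235 (lagging).

(a) P = 0.1382 W  (b) Q = 0.05739 VAR  (c) S = 0.1496 VA  (d) PF = 0.9235 (lagging)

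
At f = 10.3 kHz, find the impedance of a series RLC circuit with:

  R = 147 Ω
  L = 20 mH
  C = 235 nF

Step 1 — Angular frequency: ω = 2π·f = 2π·1.03e+04 = 6.472e+04 rad/s.
Step 2 — Component impedances:
  R: Z = R = 147 Ω
  L: Z = jωL = j·6.472e+04·0.02 = 0 + j1294 Ω
  C: Z = 1/(jωC) = -j/(ω·C) = 0 - j65.75 Ω
Step 3 — Series combination: Z_total = R + L + C = 147 + j1229 Ω = 1237∠83.2° Ω.

Z = 147 + j1229 Ω = 1237∠83.2° Ω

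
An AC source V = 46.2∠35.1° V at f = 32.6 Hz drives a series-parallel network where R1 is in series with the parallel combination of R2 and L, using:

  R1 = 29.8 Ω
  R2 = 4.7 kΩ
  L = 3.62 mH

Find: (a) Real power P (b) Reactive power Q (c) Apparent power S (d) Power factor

Step 1 — Angular frequency: ω = 2π·f = 2π·32.6 = 204.8 rad/s.
Step 2 — Component impedances:
  R1: Z = R = 29.8 Ω
  R2: Z = R = 4700 Ω
  L: Z = jωL = j·204.8·0.00362 = 0 + j0.7415 Ω
Step 3 — Parallel branch: R2 || L = 1/(1/R2 + 1/L) = 0.000117 + j0.7415 Ω.
Step 4 — Series with R1: Z_total = R1 + (R2 || L) = 29.8 + j0.7415 Ω = 29.81∠1.4° Ω.
Step 5 — Source phasor: V = 46.2∠35.1° V = 37.8 + j26.57 V.
Step 6 — Current: I = V / Z = 1.29 + j0.8594 A = 1.55∠33.7° A.
Step 7 — Complex power: S = V·I* = 71.58 + j1.781 VA.
Step 8 — Real power: P = Re(S) = 71.58 W.
Step 9 — Reactive power: Q = Im(S) = 1.781 VAR.
Step 10 — Apparent power: |S| = 71.6 VA.
Step 11 — Power factor: PF = P/|S| = 0.9997 (lagging).

(a) P = 71.58 W  (b) Q = 1.781 VAR  (c) S = 71.6 VA  (d) PF = 0.9997 (lagging)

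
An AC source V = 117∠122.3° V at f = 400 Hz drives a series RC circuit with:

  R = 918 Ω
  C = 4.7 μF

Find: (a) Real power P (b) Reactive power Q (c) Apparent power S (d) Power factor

Step 1 — Angular frequency: ω = 2π·f = 2π·400 = 2513 rad/s.
Step 2 — Component impedances:
  R: Z = R = 918 Ω
  C: Z = 1/(jωC) = -j/(ω·C) = 0 - j84.66 Ω
Step 3 — Series combination: Z_total = R + C = 918 - j84.66 Ω = 921.9∠-5.3° Ω.
Step 4 — Source phasor: V = 117∠122.3° V = -62.52 + j98.9 V.
Step 5 — Current: I = V / Z = -0.07738 + j0.1006 A = 0.1269∠127.6° A.
Step 6 — Complex power: S = V·I* = 14.79 - j1.364 VA.
Step 7 — Real power: P = Re(S) = 14.79 W.
Step 8 — Reactive power: Q = Im(S) = -1.364 VAR.
Step 9 — Apparent power: |S| = 14.85 VA.
Step 10 — Power factor: PF = P/|S| = 0.9958 (leading).

(a) P = 14.79 W  (b) Q = -1.364 VAR  (c) S = 14.85 VA  (d) PF = 0.9958 (leading)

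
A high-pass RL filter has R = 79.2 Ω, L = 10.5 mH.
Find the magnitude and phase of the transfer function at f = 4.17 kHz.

Step 1 — Angular frequency: ω = 2π·4170 = 2.62e+04 rad/s.
Step 2 — Transfer function: H(jω) = jωL/(R + jωL).
Step 3 — Numerator jωL = j·275.1; denominator R + jωL = 79.2 + j275.1.
Step 4 — H = 0.9235 + j0.2659.
Step 5 — Magnitude: |H| = 0.961 (-0.3 dB); phase: φ = 16.1°.

|H| = 0.961 (-0.3 dB), φ = 16.1°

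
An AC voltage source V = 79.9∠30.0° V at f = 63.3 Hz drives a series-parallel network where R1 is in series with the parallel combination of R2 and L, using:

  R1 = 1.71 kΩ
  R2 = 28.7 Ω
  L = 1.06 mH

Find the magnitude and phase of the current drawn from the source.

Step 1 — Angular frequency: ω = 2π·f = 2π·63.3 = 397.7 rad/s.
Step 2 — Component impedances:
  R1: Z = R = 1710 Ω
  R2: Z = R = 28.7 Ω
  L: Z = jωL = j·397.7·0.00106 = 0 + j0.4216 Ω
Step 3 — Parallel branch: R2 || L = 1/(1/R2 + 1/L) = 0.006192 + j0.4215 Ω.
Step 4 — Series with R1: Z_total = R1 + (R2 || L) = 1710 + j0.4215 Ω = 1710∠0.0° Ω.
Step 5 — Source phasor: V = 79.9∠30.0° V = 69.2 + j39.95 V.
Step 6 — Ohm's law: I = V / Z_total = (69.2 + j39.95) / (1710 + j0.4215) = 0.04047 + j0.02335 A.
Step 7 — Convert to polar: |I| = 0.04672 A, ∠I = 30.0°.

I = 0.04672∠30.0° A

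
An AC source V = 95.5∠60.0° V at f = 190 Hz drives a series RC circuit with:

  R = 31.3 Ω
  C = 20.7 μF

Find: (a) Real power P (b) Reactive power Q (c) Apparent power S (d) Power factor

Step 1 — Angular frequency: ω = 2π·f = 2π·190 = 1194 rad/s.
Step 2 — Component impedances:
  R: Z = R = 31.3 Ω
  C: Z = 1/(jωC) = -j/(ω·C) = 0 - j40.47 Ω
Step 3 — Series combination: Z_total = R + C = 31.3 - j40.47 Ω = 51.16∠-52.3° Ω.
Step 4 — Source phasor: V = 95.5∠60.0° V = 47.75 + j82.71 V.
Step 5 — Current: I = V / Z = -0.7077 + j1.727 A = 1.867∠112.3° A.
Step 6 — Complex power: S = V·I* = 109.1 - j141 VA.
Step 7 — Real power: P = Re(S) = 109.1 W.
Step 8 — Reactive power: Q = Im(S) = -141 VAR.
Step 9 — Apparent power: |S| = 178.3 VA.
Step 10 — Power factor: PF = P/|S| = 0.6118 (leading).

(a) P = 109.1 W  (b) Q = -141 VAR  (c) S = 178.3 VA  (d) PF = 0.6118 (leading)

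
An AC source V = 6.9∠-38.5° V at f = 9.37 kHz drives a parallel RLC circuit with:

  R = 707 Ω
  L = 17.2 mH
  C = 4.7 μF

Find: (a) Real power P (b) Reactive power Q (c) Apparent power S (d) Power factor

Step 1 — Angular frequency: ω = 2π·f = 2π·9370 = 5.887e+04 rad/s.
Step 2 — Component impedances:
  R: Z = R = 707 Ω
  L: Z = jωL = j·5.887e+04·0.0172 = 0 + j1013 Ω
  C: Z = 1/(jωC) = -j/(ω·C) = 0 - j3.614 Ω
Step 3 — Parallel combination: 1/Z_total = 1/R + 1/L + 1/C; Z_total = 0.01861 - j3.627 Ω = 3.627∠-89.7° Ω.
Step 4 — Source phasor: V = 6.9∠-38.5° V = 5.4 - j4.295 V.
Step 5 — Current: I = V / Z = 1.192 + j1.483 A = 1.902∠51.2° A.
Step 6 — Complex power: S = V·I* = 0.06734 - j13.13 VA.
Step 7 — Real power: P = Re(S) = 0.06734 W.
Step 8 — Reactive power: Q = Im(S) = -13.13 VAR.
Step 9 — Apparent power: |S| = 13.13 VA.
Step 10 — Power factor: PF = P/|S| = 0.00513 (leading).

(a) P = 0.06734 W  (b) Q = -13.13 VAR  (c) S = 13.13 VA  (d) PF = 0.00513 (leading)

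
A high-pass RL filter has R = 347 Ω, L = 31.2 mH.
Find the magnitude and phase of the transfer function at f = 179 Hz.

Step 1 — Angular frequency: ω = 2π·179 = 1125 rad/s.
Step 2 — Transfer function: H(jω) = jωL/(R + jωL).
Step 3 — Numerator jωL = j·35.09; denominator R + jωL = 347 + j35.09.
Step 4 — H = 0.01012 + j0.1001.
Step 5 — Magnitude: |H| = 0.1006 (-19.9 dB); phase: φ = 84.2°.

|H| = 0.1006 (-19.9 dB), φ = 84.2°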